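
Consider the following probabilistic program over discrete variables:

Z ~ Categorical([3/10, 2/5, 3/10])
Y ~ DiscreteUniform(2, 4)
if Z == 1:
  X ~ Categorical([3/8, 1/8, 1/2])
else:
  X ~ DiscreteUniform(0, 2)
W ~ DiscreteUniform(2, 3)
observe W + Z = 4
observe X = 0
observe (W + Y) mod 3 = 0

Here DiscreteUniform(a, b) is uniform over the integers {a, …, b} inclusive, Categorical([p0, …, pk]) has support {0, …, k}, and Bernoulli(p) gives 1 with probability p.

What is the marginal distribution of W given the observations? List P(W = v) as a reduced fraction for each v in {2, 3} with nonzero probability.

Enumerate traces; 2 have nonzero weight after conditioning:
  (Z=1, Y=3, X=0, W=3) weight 1/40
  (Z=2, Y=4, X=0, W=2) weight 1/60
Group by W:
  weight(W=2) = 1/60
  weight(W=3) = 1/40
Total weight = 1/60 + 1/40 = 1/24
P(W=2 | obs) = 1/60 / 1/24 = 2/5
P(W=3 | obs) = 1/40 / 1/24 = 3/5

P(W=2) = 2/5, P(W=3) = 3/5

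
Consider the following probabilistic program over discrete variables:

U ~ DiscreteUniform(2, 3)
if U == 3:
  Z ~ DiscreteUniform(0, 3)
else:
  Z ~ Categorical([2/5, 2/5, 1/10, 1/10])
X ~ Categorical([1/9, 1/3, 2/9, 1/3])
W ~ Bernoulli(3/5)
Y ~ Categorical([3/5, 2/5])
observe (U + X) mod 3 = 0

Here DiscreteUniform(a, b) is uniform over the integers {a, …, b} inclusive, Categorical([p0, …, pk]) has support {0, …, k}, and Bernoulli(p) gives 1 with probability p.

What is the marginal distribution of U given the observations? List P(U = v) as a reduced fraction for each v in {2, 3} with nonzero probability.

P(U=2) = 3/7, P(U=3) = 4/7

Enumerate traces; 48 have nonzero weight after conditioning:
  (U=2, Z=0, X=1, W=0, Y=0) weight 2/125
  (U=2, Z=0, X=1, W=0, Y=1) weight 4/375
  (U=2, Z=0, X=1, W=1, Y=0) weight 3/125
  (U=2, Z=0, X=1, W=1, Y=1) weight 2/125
  (U=2, Z=1, X=1, W=0, Y=0) weight 2/125
  (U=2, Z=1, X=1, W=0, Y=1) weight 4/375
  (U=2, Z=1, X=1, W=1, Y=0) weight 3/125
  (U=2, Z=1, X=1, W=1, Y=1) weight 2/125
  (U=3, Z=0, X=0, W=0, Y=0) weight 1/300
  … 39 more
Group by U:
  weight(U=2) = 1/6
  weight(U=3) = 2/9
Total weight = 1/6 + 2/9 = 7/18
P(U=2 | obs) = 1/6 / 7/18 = 3/7
P(U=3 | obs) = 2/9 / 7/18 = 4/7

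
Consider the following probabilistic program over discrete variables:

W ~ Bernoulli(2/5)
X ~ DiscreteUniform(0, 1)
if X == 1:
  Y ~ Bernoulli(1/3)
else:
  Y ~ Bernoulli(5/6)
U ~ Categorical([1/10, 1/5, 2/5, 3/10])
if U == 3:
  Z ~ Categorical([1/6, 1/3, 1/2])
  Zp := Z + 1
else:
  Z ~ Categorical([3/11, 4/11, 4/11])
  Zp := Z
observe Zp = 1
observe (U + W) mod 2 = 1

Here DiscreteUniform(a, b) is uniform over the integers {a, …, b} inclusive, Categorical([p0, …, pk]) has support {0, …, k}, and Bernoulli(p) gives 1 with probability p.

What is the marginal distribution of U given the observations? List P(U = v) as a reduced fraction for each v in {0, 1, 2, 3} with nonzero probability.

Enumerate traces; 16 have nonzero weight after conditioning:
  (W=0, X=0, Y=0, U=1, Z=1) weight 1/275
  (W=0, X=0, Y=0, U=3, Z=0) weight 1/400
  (W=0, X=0, Y=1, U=1, Z=1) weight 1/55
  (W=0, X=0, Y=1, U=3, Z=0) weight 1/80
  (W=0, X=1, Y=0, U=1, Z=1) weight 4/275
  (W=0, X=1, Y=0, U=3, Z=0) weight 1/100
  (W=0, X=1, Y=1, U=1, Z=1) weight 2/275
  (W=0, X=1, Y=1, U=3, Z=0) weight 1/200
  (W=1, X=0, Y=0, U=0, Z=1) weight 1/825
  (W=1, X=0, Y=0, U=2, Z=1) weight 4/825
  … 6 more
Group by U:
  weight(U=0) = 4/275
  weight(U=1) = 12/275
  weight(U=2) = 16/275
  weight(U=3) = 3/100
Total weight = 4/275 + 12/275 + 16/275 + 3/100 = 161/1100
P(U=0 | obs) = 4/275 / 161/1100 = 16/161
P(U=1 | obs) = 12/275 / 161/1100 = 48/161
P(U=2 | obs) = 16/275 / 161/1100 = 64/161
P(U=3 | obs) = 3/100 / 161/1100 = 33/161

P(U=0) = 16/161, P(U=1) = 48/161, P(U=2) = 64/161, P(U=3) = 33/161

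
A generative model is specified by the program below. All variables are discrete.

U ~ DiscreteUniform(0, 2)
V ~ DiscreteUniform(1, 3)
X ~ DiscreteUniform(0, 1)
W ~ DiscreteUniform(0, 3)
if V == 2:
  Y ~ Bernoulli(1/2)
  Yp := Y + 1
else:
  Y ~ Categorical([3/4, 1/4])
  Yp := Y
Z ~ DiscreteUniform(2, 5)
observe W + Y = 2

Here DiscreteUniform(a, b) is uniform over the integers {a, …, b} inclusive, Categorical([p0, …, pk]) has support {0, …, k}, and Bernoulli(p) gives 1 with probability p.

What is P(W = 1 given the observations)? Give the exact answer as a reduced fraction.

Enumerate traces; 144 have nonzero weight after conditioning:
  (U=0, V=1, X=0, W=1, Y=1, Z=2) weight 1/1152
  (U=0, V=1, X=0, W=1, Y=1, Z=3) weight 1/1152
  (U=0, V=1, X=0, W=1, Y=1, Z=4) weight 1/1152
  (U=0, V=1, X=0, W=1, Y=1, Z=5) weight 1/1152
  (U=0, V=1, X=0, W=2, Y=0, Z=2) weight 1/384
  (U=0, V=1, X=0, W=2, Y=0, Z=3) weight 1/384
  (U=0, V=1, X=0, W=2, Y=0, Z=4) weight 1/384
  (U=0, V=1, X=0, W=2, Y=0, Z=5) weight 1/384
  … 136 more
Group by W:
  weight(W=1) = 1/12
  weight(W=2) = 1/6
Total weight = 1/12 + 1/6 = 1/4
P(W=1 | obs) = 1/12 / 1/4 = 1/3
P(W=2 | obs) = 1/6 / 1/4 = 2/3

P(W = 1 | obs) = 1/3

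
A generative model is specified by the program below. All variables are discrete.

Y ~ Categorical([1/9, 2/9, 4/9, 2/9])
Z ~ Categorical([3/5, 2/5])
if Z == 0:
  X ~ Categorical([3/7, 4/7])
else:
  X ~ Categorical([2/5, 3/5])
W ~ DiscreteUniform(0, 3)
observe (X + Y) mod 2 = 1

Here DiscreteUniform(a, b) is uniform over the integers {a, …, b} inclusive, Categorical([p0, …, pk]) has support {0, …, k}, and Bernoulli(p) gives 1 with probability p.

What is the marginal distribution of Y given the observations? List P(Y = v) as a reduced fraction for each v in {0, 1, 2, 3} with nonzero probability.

P(Y=0) = 51/401, P(Y=1) = 73/401, P(Y=2) = 204/401, P(Y=3) = 73/401

Enumerate traces; 32 have nonzero weight after conditioning:
  (Y=0, Z=0, X=1, W=0) weight 1/105
  (Y=0, Z=0, X=1, W=1) weight 1/105
  (Y=0, Z=0, X=1, W=2) weight 1/105
  (Y=0, Z=0, X=1, W=3) weight 1/105
  (Y=0, Z=1, X=1, W=0) weight 1/150
  (Y=0, Z=1, X=1, W=1) weight 1/150
  (Y=0, Z=1, X=1, W=2) weight 1/150
  (Y=0, Z=1, X=1, W=3) weight 1/150
  (Y=1, Z=0, X=0, W=0) weight 1/70
  (Y=2, Z=0, X=1, W=0) weight 4/105
  … 22 more
Group by Y:
  weight(Y=0) = 34/525
  weight(Y=1) = 146/1575
  weight(Y=2) = 136/525
  weight(Y=3) = 146/1575
Total weight = 34/525 + 146/1575 + 136/525 + 146/1575 = 802/1575
P(Y=0 | obs) = 34/525 / 802/1575 = 51/401
P(Y=1 | obs) = 146/1575 / 802/1575 = 73/401
P(Y=2 | obs) = 136/525 / 802/1575 = 204/401
P(Y=3 | obs) = 146/1575 / 802/1575 = 73/401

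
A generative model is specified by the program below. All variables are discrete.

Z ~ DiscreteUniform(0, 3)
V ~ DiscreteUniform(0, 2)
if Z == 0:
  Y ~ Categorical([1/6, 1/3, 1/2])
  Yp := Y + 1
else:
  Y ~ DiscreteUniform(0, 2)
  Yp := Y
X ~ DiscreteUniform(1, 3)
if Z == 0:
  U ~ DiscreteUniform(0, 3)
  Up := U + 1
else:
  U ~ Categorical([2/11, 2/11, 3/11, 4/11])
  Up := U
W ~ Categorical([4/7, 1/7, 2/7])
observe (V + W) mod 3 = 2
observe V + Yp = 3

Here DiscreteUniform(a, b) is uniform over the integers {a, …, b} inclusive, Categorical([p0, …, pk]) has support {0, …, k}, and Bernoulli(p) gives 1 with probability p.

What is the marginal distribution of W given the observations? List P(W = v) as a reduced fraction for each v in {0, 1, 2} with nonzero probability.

Enumerate traces; 108 have nonzero weight after conditioning:
  (Z=0, V=0, Y=2, X=1, U=0, W=2) weight 1/1008
  (Z=0, V=0, Y=2, X=1, U=1, W=2) weight 1/1008
  (Z=0, V=0, Y=2, X=1, U=2, W=2) weight 1/1008
  (Z=0, V=0, Y=2, X=1, U=3, W=2) weight 1/1008
  (Z=0, V=0, Y=2, X=2, U=0, W=2) weight 1/1008
  (Z=0, V=0, Y=2, X=2, U=1, W=2) weight 1/1008
  (Z=0, V=0, Y=2, X=2, U=2, W=2) weight 1/1008
  (Z=0, V=0, Y=2, X=2, U=3, W=2) weight 1/1008
  (Z=0, V=1, Y=1, X=1, U=0, W=1) weight 1/3024
  (Z=0, V=2, Y=0, X=1, U=0, W=0) weight 1/1512
  … 98 more
Group by W:
  weight(W=0) = 1/18
  weight(W=1) = 1/63
  weight(W=2) = 1/84
Total weight = 1/18 + 1/63 + 1/84 = 1/12
P(W=0 | obs) = 1/18 / 1/12 = 2/3
P(W=1 | obs) = 1/63 / 1/12 = 4/21
P(W=2 | obs) = 1/84 / 1/12 = 1/7

P(W=0) = 2/3, P(W=1) = 4/21, P(W=2) = 1/7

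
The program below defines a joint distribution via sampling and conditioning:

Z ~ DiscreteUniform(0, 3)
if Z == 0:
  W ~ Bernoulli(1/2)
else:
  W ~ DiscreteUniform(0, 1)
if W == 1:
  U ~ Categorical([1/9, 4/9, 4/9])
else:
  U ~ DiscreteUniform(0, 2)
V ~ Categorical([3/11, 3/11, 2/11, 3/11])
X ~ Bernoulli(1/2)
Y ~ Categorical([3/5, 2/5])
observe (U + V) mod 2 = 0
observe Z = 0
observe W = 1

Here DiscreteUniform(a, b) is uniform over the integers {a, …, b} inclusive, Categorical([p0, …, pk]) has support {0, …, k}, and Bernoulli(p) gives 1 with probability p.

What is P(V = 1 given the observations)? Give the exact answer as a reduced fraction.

P(V = 1 | obs) = 12/49

Enumerate traces; 24 have nonzero weight after conditioning:
  (Z=0, W=1, U=0, V=0, X=0, Y=0) weight 1/880
  (Z=0, W=1, U=0, V=0, X=0, Y=1) weight 1/1320
  (Z=0, W=1, U=0, V=0, X=1, Y=0) weight 1/880
  (Z=0, W=1, U=0, V=0, X=1, Y=1) weight 1/1320
  (Z=0, W=1, U=0, V=2, X=0, Y=0) weight 1/1320
  (Z=0, W=1, U=0, V=2, X=0, Y=1) weight 1/1980
  (Z=0, W=1, U=0, V=2, X=1, Y=0) weight 1/1320
  (Z=0, W=1, U=0, V=2, X=1, Y=1) weight 1/1980
  (Z=0, W=1, U=1, V=1, X=0, Y=0) weight 1/220
  (Z=0, W=1, U=1, V=3, X=0, Y=0) weight 1/220
  … 14 more
Group by V:
  weight(V=0) = 5/264
  weight(V=1) = 1/66
  weight(V=2) = 5/396
  weight(V=3) = 1/66
Total weight = 5/264 + 1/66 + 5/396 + 1/66 = 49/792
P(V=0 | obs) = 5/264 / 49/792 = 15/49
P(V=1 | obs) = 1/66 / 49/792 = 12/49
P(V=2 | obs) = 5/396 / 49/792 = 10/49
P(V=3 | obs) = 1/66 / 49/792 = 12/49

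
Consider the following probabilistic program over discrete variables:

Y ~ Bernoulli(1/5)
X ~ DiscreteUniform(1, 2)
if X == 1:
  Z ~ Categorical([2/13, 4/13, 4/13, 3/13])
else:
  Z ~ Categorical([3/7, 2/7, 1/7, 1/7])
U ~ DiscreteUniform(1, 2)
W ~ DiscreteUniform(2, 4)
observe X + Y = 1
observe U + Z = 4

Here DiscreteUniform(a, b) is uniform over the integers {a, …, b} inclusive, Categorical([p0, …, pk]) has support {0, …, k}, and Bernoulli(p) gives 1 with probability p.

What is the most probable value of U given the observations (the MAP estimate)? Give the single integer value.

Enumerate traces; 6 have nonzero weight after conditioning:
  (Y=0, X=1, Z=2, U=2, W=2) weight 4/195
  (Y=0, X=1, Z=2, U=2, W=3) weight 4/195
  (Y=0, X=1, Z=2, U=2, W=4) weight 4/195
  (Y=0, X=1, Z=3, U=1, W=2) weight 1/65
  (Y=0, X=1, Z=3, U=1, W=3) weight 1/65
  (Y=0, X=1, Z=3, U=1, W=4) weight 1/65
Group by U:
  weight(U=1) = 3/65
  weight(U=2) = 4/65
Total weight = 3/65 + 4/65 = 7/65
P(U=1 | obs) = 3/65 / 7/65 = 3/7
P(U=2 | obs) = 4/65 / 7/65 = 4/7
argmax = 2

argmax_v P(U = v | obs) = 2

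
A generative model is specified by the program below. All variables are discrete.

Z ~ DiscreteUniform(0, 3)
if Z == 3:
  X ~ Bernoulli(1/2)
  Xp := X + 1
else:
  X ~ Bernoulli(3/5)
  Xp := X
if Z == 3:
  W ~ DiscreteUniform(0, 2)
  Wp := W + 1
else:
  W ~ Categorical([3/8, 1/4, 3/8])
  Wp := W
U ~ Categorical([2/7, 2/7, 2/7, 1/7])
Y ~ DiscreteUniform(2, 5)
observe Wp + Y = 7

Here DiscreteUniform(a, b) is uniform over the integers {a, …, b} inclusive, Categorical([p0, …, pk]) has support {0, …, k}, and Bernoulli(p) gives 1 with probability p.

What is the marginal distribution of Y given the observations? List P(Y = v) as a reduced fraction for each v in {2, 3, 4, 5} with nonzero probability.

P(Y=4) = 8/43, P(Y=5) = 35/43

Enumerate traces; 40 have nonzero weight after conditioning:
  (Z=0, X=0, W=2, U=0, Y=5) weight 3/1120
  (Z=0, X=0, W=2, U=1, Y=5) weight 3/1120
  (Z=0, X=0, W=2, U=2, Y=5) weight 3/1120
  (Z=0, X=0, W=2, U=3, Y=5) weight 3/2240
  (Z=0, X=1, W=2, U=0, Y=5) weight 9/2240
  (Z=0, X=1, W=2, U=1, Y=5) weight 9/2240
  (Z=0, X=1, W=2, U=2, Y=5) weight 9/2240
  (Z=0, X=1, W=2, U=3, Y=5) weight 9/4480
  (Z=3, X=0, W=2, U=0, Y=4) weight 1/336
  … 31 more
Group by Y:
  weight(Y=4) = 1/48
  weight(Y=5) = 35/384
Total weight = 1/48 + 35/384 = 43/384
P(Y=4 | obs) = 1/48 / 43/384 = 8/43
P(Y=5 | obs) = 35/384 / 43/384 = 35/43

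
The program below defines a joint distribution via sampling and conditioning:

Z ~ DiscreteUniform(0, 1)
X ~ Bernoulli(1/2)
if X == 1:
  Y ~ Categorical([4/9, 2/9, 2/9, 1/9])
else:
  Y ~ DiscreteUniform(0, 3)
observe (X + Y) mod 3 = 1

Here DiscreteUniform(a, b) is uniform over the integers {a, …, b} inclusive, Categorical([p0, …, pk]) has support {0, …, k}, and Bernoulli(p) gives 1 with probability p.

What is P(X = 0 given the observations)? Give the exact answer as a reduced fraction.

Enumerate traces; 6 have nonzero weight after conditioning:
  (Z=0, X=0, Y=1) weight 1/16
  (Z=0, X=1, Y=0) weight 1/9
  (Z=0, X=1, Y=3) weight 1/36
  (Z=1, X=0, Y=1) weight 1/16
  (Z=1, X=1, Y=0) weight 1/9
  (Z=1, X=1, Y=3) weight 1/36
Group by X:
  weight(X=0) = 1/8
  weight(X=1) = 5/18
Total weight = 1/8 + 5/18 = 29/72
P(X=0 | obs) = 1/8 / 29/72 = 9/29
P(X=1 | obs) = 5/18 / 29/72 = 20/29

P(X = 0 | obs) = 9/29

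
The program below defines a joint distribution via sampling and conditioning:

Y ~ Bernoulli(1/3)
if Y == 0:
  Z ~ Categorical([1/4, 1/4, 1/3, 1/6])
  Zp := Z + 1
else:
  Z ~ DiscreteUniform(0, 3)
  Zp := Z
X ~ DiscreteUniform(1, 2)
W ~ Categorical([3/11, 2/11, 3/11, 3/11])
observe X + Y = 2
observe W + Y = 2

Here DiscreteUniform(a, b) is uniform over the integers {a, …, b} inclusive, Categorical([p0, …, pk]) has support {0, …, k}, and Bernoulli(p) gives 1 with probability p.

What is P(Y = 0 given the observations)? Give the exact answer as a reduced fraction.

P(Y = 0 | obs) = 3/4

Enumerate traces; 8 have nonzero weight after conditioning:
  (Y=0, Z=0, X=2, W=2) weight 1/44
  (Y=0, Z=1, X=2, W=2) weight 1/44
  (Y=0, Z=2, X=2, W=2) weight 1/33
  (Y=0, Z=3, X=2, W=2) weight 1/66
  (Y=1, Z=0, X=1, W=1) weight 1/132
  (Y=1, Z=1, X=1, W=1) weight 1/132
  (Y=1, Z=2, X=1, W=1) weight 1/132
  (Y=1, Z=3, X=1, W=1) weight 1/132
Group by Y:
  weight(Y=0) = 1/11
  weight(Y=1) = 1/33
Total weight = 1/11 + 1/33 = 4/33
P(Y=0 | obs) = 1/11 / 4/33 = 3/4
P(Y=1 | obs) = 1/33 / 4/33 = 1/4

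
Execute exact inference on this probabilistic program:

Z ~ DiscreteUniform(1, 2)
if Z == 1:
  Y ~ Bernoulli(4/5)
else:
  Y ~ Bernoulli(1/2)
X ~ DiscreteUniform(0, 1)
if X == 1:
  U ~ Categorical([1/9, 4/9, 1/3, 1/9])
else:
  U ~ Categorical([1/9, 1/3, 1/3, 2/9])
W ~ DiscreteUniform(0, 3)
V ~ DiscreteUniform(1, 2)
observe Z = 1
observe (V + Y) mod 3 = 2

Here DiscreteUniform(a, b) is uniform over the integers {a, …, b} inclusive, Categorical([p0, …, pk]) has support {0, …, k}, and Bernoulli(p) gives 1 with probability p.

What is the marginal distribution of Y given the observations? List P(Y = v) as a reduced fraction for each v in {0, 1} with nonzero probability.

Enumerate traces; 64 have nonzero weight after conditioning:
  (Z=1, Y=0, X=0, U=0, W=0, V=2) weight 1/1440
  (Z=1, Y=0, X=0, U=0, W=1, V=2) weight 1/1440
  (Z=1, Y=0, X=0, U=0, W=2, V=2) weight 1/1440
  (Z=1, Y=0, X=0, U=0, W=3, V=2) weight 1/1440
  (Z=1, Y=0, X=0, U=1, W=0, V=2) weight 1/480
  (Z=1, Y=0, X=0, U=1, W=1, V=2) weight 1/480
  (Z=1, Y=0, X=0, U=1, W=2, V=2) weight 1/480
  (Z=1, Y=0, X=0, U=1, W=3, V=2) weight 1/480
  (Z=1, Y=1, X=0, U=0, W=0, V=1) weight 1/360
  … 55 more
Group by Y:
  weight(Y=0) = 1/20
  weight(Y=1) = 1/5
Total weight = 1/20 + 1/5 = 1/4
P(Y=0 | obs) = 1/20 / 1/4 = 1/5
P(Y=1 | obs) = 1/5 / 1/4 = 4/5

P(Y=0) = 1/5, P(Y=1) = 4/5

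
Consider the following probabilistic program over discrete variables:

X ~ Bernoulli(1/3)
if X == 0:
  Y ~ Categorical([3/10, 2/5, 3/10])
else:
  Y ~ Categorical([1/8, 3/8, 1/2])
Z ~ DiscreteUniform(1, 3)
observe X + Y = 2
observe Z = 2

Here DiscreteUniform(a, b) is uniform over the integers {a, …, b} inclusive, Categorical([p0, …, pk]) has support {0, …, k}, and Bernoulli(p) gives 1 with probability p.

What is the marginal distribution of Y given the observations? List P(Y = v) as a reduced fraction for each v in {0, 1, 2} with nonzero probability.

P(Y=1) = 5/13, P(Y=2) = 8/13

Enumerate traces; 2 have nonzero weight after conditioning:
  (X=0, Y=2, Z=2) weight 1/15
  (X=1, Y=1, Z=2) weight 1/24
Group by Y:
  weight(Y=1) = 1/24
  weight(Y=2) = 1/15
Total weight = 1/24 + 1/15 = 13/120
P(Y=1 | obs) = 1/24 / 13/120 = 5/13
P(Y=2 | obs) = 1/15 / 13/120 = 8/13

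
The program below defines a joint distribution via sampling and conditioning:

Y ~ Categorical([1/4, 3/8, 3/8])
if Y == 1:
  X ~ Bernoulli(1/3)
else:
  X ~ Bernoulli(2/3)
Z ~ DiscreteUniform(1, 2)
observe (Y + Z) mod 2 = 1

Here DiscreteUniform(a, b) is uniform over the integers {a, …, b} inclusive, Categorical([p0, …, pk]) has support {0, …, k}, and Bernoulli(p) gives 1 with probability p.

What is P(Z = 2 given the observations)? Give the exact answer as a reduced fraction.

Enumerate traces; 6 have nonzero weight after conditioning:
  (Y=0, X=0, Z=1) weight 1/24
  (Y=0, X=1, Z=1) weight 1/12
  (Y=1, X=0, Z=2) weight 1/8
  (Y=1, X=1, Z=2) weight 1/16
  (Y=2, X=0, Z=1) weight 1/16
  (Y=2, X=1, Z=1) weight 1/8
Group by Z:
  weight(Z=1) = 5/16
  weight(Z=2) = 3/16
Total weight = 5/16 + 3/16 = 1/2
P(Z=1 | obs) = 5/16 / 1/2 = 5/8
P(Z=2 | obs) = 3/16 / 1/2 = 3/8

P(Z = 2 | obs) = 3/8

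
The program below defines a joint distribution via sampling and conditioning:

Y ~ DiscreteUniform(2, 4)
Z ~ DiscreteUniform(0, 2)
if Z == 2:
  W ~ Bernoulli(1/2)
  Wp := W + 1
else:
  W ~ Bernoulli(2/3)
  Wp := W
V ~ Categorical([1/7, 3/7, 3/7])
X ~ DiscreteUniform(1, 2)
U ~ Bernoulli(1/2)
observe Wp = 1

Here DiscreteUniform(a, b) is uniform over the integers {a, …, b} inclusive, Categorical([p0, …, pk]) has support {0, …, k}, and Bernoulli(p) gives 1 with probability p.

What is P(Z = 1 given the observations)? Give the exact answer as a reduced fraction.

Enumerate traces; 108 have nonzero weight after conditioning:
  (Y=2, Z=0, W=1, V=0, X=1, U=0) weight 1/378
  (Y=2, Z=0, W=1, V=0, X=1, U=1) weight 1/378
  (Y=2, Z=0, W=1, V=0, X=2, U=0) weight 1/378
  (Y=2, Z=0, W=1, V=0, X=2, U=1) weight 1/378
  (Y=2, Z=0, W=1, V=1, X=1, U=0) weight 1/126
  (Y=2, Z=0, W=1, V=1, X=1, U=1) weight 1/126
  (Y=2, Z=0, W=1, V=1, X=2, U=0) weight 1/126
  (Y=2, Z=0, W=1, V=1, X=2, U=1) weight 1/126
  (Y=2, Z=1, W=1, V=0, X=1, U=0) weight 1/378
  (Y=2, Z=2, W=0, V=0, X=1, U=0) weight 1/504
  … 98 more
Group by Z:
  weight(Z=0) = 2/9
  weight(Z=1) = 2/9
  weight(Z=2) = 1/6
Total weight = 2/9 + 2/9 + 1/6 = 11/18
P(Z=0 | obs) = 2/9 / 11/18 = 4/11
P(Z=1 | obs) = 2/9 / 11/18 = 4/11
P(Z=2 | obs) = 1/6 / 11/18 = 3/11

P(Z = 1 | obs) = 4/11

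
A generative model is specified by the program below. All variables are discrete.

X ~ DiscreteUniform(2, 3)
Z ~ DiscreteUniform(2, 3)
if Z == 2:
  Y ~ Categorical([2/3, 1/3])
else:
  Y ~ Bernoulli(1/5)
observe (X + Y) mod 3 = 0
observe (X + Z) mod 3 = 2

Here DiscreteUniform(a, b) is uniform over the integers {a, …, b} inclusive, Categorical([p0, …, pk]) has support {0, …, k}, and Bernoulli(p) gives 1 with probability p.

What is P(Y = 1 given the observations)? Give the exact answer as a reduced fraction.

Enumerate traces; 2 have nonzero weight after conditioning:
  (X=2, Z=3, Y=1) weight 1/20
  (X=3, Z=2, Y=0) weight 1/6
Group by Y:
  weight(Y=0) = 1/6
  weight(Y=1) = 1/20
Total weight = 1/6 + 1/20 = 13/60
P(Y=0 | obs) = 1/6 / 13/60 = 10/13
P(Y=1 | obs) = 1/20 / 13/60 = 3/13

P(Y = 1 | obs) = 3/13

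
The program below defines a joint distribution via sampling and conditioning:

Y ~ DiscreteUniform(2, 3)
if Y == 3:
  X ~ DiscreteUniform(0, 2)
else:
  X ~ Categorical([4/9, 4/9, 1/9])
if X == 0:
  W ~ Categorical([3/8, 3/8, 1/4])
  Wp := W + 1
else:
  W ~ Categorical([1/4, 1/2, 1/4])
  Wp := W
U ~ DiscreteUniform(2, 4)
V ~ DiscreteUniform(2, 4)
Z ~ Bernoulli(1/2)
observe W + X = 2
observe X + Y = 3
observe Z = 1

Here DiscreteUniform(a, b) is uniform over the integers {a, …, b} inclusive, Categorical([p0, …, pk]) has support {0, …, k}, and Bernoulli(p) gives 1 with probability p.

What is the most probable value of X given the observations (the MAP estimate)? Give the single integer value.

argmax_v P(X = v | obs) = 1

Enumerate traces; 18 have nonzero weight after conditioning:
  (Y=2, X=1, W=1, U=2, V=2, Z=1) weight 1/162
  (Y=2, X=1, W=1, U=2, V=3, Z=1) weight 1/162
  (Y=2, X=1, W=1, U=2, V=4, Z=1) weight 1/162
  (Y=2, X=1, W=1, U=3, V=2, Z=1) weight 1/162
  (Y=2, X=1, W=1, U=3, V=3, Z=1) weight 1/162
  (Y=2, X=1, W=1, U=3, V=4, Z=1) weight 1/162
  (Y=2, X=1, W=1, U=4, V=2, Z=1) weight 1/162
  (Y=2, X=1, W=1, U=4, V=3, Z=1) weight 1/162
  (Y=3, X=0, W=2, U=2, V=2, Z=1) weight 1/432
  … 9 more
Group by X:
  weight(X=0) = 1/48
  weight(X=1) = 1/18
Total weight = 1/48 + 1/18 = 11/144
P(X=0 | obs) = 1/48 / 11/144 = 3/11
P(X=1 | obs) = 1/18 / 11/144 = 8/11
argmax = 1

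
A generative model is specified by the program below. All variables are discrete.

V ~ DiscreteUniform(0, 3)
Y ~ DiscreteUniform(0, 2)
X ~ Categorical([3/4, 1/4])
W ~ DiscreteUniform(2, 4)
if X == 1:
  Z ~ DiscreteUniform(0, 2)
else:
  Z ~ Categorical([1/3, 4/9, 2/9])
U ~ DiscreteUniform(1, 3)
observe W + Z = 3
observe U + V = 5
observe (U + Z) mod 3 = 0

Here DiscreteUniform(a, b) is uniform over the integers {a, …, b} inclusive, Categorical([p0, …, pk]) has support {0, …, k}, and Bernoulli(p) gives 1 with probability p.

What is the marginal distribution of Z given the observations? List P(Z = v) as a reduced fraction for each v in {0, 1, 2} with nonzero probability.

Enumerate traces; 12 have nonzero weight after conditioning:
  (V=2, Y=0, X=0, W=3, Z=0, U=3) weight 1/432
  (V=2, Y=0, X=1, W=3, Z=0, U=3) weight 1/1296
  (V=2, Y=1, X=0, W=3, Z=0, U=3) weight 1/432
  (V=2, Y=1, X=1, W=3, Z=0, U=3) weight 1/1296
  (V=2, Y=2, X=0, W=3, Z=0, U=3) weight 1/432
  (V=2, Y=2, X=1, W=3, Z=0, U=3) weight 1/1296
  (V=3, Y=0, X=0, W=2, Z=1, U=2) weight 1/324
  (V=3, Y=0, X=1, W=2, Z=1, U=2) weight 1/1296
  … 4 more
Group by Z:
  weight(Z=0) = 1/108
  weight(Z=1) = 5/432
Total weight = 1/108 + 5/432 = 1/48
P(Z=0 | obs) = 1/108 / 1/48 = 4/9
P(Z=1 | obs) = 5/432 / 1/48 = 5/9

P(Z=0) = 4/9, P(Z=1) = 5/9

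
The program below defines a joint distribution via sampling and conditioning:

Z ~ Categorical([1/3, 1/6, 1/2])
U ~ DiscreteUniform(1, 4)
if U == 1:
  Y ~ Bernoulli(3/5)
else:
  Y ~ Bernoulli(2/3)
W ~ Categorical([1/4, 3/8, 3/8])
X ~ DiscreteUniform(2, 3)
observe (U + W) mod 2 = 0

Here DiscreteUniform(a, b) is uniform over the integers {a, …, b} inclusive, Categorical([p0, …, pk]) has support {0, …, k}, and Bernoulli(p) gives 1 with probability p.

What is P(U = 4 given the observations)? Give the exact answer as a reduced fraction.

P(U = 4 | obs) = 5/16

Enumerate traces; 72 have nonzero weight after conditioning:
  (Z=0, U=1, Y=0, W=1, X=2) weight 1/160
  (Z=0, U=1, Y=0, W=1, X=3) weight 1/160
  (Z=0, U=1, Y=1, W=1, X=2) weight 3/320
  (Z=0, U=1, Y=1, W=1, X=3) weight 3/320
  (Z=0, U=2, Y=0, W=0, X=2) weight 1/288
  (Z=0, U=2, Y=0, W=0, X=3) weight 1/288
  (Z=0, U=2, Y=0, W=2, X=2) weight 1/192
  (Z=0, U=2, Y=0, W=2, X=3) weight 1/192
  (Z=0, U=3, Y=0, W=1, X=2) weight 1/192
  (Z=0, U=4, Y=0, W=0, X=2) weight 1/288
  … 62 more
Group by U:
  weight(U=1) = 3/32
  weight(U=2) = 5/32
  weight(U=3) = 3/32
  weight(U=4) = 5/32
Total weight = 3/32 + 5/32 + 3/32 + 5/32 = 1/2
P(U=1 | obs) = 3/32 / 1/2 = 3/16
P(U=2 | obs) = 5/32 / 1/2 = 5/16
P(U=3 | obs) = 3/32 / 1/2 = 3/16
P(U=4 | obs) = 5/32 / 1/2 = 5/16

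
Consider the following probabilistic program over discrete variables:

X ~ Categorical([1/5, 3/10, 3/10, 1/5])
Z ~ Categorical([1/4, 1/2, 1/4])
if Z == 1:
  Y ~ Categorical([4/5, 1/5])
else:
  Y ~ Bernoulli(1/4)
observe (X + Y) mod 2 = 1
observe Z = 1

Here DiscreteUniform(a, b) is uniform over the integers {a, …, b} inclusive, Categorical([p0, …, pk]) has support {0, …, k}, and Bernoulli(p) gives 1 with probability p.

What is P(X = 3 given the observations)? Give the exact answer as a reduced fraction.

P(X = 3 | obs) = 8/25

Enumerate traces; 4 have nonzero weight after conditioning:
  (X=0, Z=1, Y=1) weight 1/50
  (X=1, Z=1, Y=0) weight 3/25
  (X=2, Z=1, Y=1) weight 3/100
  (X=3, Z=1, Y=0) weight 2/25
Group by X:
  weight(X=0) = 1/50
  weight(X=1) = 3/25
  weight(X=2) = 3/100
  weight(X=3) = 2/25
Total weight = 1/50 + 3/25 + 3/100 + 2/25 = 1/4
P(X=0 | obs) = 1/50 / 1/4 = 2/25
P(X=1 | obs) = 3/25 / 1/4 = 12/25
P(X=2 | obs) = 3/100 / 1/4 = 3/25
P(X=3 | obs) = 2/25 / 1/4 = 8/25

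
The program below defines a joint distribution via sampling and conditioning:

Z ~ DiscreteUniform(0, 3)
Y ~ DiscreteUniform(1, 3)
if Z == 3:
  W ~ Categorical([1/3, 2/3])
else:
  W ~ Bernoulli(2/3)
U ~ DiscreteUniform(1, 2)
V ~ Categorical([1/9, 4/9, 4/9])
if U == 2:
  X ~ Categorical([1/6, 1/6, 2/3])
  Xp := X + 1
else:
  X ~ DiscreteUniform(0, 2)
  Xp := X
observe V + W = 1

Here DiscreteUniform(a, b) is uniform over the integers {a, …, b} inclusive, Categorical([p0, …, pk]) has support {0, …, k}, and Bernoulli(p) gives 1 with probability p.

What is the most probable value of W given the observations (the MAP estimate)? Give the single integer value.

Enumerate traces; 144 have nonzero weight after conditioning:
  (Z=0, Y=1, W=0, U=1, V=1, X=0) weight 1/486
  (Z=0, Y=1, W=0, U=1, V=1, X=1) weight 1/486
  (Z=0, Y=1, W=0, U=1, V=1, X=2) weight 1/486
  (Z=0, Y=1, W=0, U=2, V=1, X=0) weight 1/972
  (Z=0, Y=1, W=0, U=2, V=1, X=1) weight 1/972
  (Z=0, Y=1, W=0, U=2, V=1, X=2) weight 1/243
  (Z=0, Y=1, W=1, U=1, V=0, X=0) weight 1/972
  (Z=0, Y=1, W=1, U=1, V=0, X=1) weight 1/972
  … 136 more
Group by W:
  weight(W=0) = 4/27
  weight(W=1) = 2/27
Total weight = 4/27 + 2/27 = 2/9
P(W=0 | obs) = 4/27 / 2/9 = 2/3
P(W=1 | obs) = 2/27 / 2/9 = 1/3
argmax = 0

argmax_v P(W = v | obs) = 0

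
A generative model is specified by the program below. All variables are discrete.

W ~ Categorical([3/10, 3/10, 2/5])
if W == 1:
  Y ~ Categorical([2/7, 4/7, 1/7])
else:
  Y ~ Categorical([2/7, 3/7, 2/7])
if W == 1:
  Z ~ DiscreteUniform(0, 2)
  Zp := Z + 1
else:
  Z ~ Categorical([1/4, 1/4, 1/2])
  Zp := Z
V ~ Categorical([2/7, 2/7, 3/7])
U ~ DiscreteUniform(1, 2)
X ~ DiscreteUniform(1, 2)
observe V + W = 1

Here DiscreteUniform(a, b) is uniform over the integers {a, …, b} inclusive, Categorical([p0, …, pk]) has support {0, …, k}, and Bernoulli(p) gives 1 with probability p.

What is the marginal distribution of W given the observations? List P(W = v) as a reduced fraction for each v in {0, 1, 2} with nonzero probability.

Enumerate traces; 72 have nonzero weight after conditioning:
  (W=0, Y=0, Z=0, V=1, U=1, X=1) weight 3/1960
  (W=0, Y=0, Z=0, V=1, U=1, X=2) weight 3/1960
  (W=0, Y=0, Z=0, V=1, U=2, X=1) weight 3/1960
  (W=0, Y=0, Z=0, V=1, U=2, X=2) weight 3/1960
  (W=0, Y=0, Z=1, V=1, U=1, X=1) weight 3/1960
  (W=0, Y=0, Z=1, V=1, U=1, X=2) weight 3/1960
  (W=0, Y=0, Z=1, V=1, U=2, X=1) weight 3/1960
  (W=0, Y=0, Z=1, V=1, U=2, X=2) weight 3/1960
  (W=1, Y=0, Z=0, V=0, U=1, X=1) weight 1/490
  … 63 more
Group by W:
  weight(W=0) = 3/35
  weight(W=1) = 3/35
Total weight = 3/35 + 3/35 = 6/35
P(W=0 | obs) = 3/35 / 6/35 = 1/2
P(W=1 | obs) = 3/35 / 6/35 = 1/2

P(W=0) = 1/2, P(W=1) = 1/2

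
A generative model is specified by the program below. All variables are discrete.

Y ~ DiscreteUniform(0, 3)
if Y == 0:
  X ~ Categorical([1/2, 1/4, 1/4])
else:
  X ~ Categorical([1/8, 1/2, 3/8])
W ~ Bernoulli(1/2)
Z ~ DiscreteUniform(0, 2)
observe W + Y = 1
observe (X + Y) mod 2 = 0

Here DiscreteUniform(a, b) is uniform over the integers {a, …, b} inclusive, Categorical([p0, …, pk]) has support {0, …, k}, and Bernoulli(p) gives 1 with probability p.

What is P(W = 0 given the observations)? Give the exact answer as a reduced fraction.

P(W = 0 | obs) = 2/5

Enumerate traces; 9 have nonzero weight after conditioning:
  (Y=0, X=0, W=1, Z=0) weight 1/48
  (Y=0, X=0, W=1, Z=1) weight 1/48
  (Y=0, X=0, W=1, Z=2) weight 1/48
  (Y=0, X=2, W=1, Z=0) weight 1/96
  (Y=0, X=2, W=1, Z=1) weight 1/96
  (Y=0, X=2, W=1, Z=2) weight 1/96
  (Y=1, X=1, W=0, Z=0) weight 1/48
  (Y=1, X=1, W=0, Z=1) weight 1/48
  … 1 more
Group by W:
  weight(W=0) = 1/16
  weight(W=1) = 3/32
Total weight = 1/16 + 3/32 = 5/32
P(W=0 | obs) = 1/16 / 5/32 = 2/5
P(W=1 | obs) = 3/32 / 5/32 = 3/5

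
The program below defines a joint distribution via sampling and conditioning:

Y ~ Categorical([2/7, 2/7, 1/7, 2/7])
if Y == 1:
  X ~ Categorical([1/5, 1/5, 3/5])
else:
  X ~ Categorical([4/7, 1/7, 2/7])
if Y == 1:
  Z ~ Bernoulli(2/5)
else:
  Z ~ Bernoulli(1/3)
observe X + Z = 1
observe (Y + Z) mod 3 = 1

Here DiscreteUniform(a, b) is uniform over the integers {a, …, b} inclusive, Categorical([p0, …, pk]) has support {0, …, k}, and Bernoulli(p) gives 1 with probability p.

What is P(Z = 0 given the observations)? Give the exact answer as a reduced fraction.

Enumerate traces; 3 have nonzero weight after conditioning:
  (Y=0, X=0, Z=1) weight 8/147
  (Y=1, X=1, Z=0) weight 6/175
  (Y=3, X=0, Z=1) weight 8/147
Group by Z:
  weight(Z=0) = 6/175
  weight(Z=1) = 16/147
Total weight = 6/175 + 16/147 = 526/3675
P(Z=0 | obs) = 6/175 / 526/3675 = 63/263
P(Z=1 | obs) = 16/147 / 526/3675 = 200/263

P(Z = 0 | obs) = 63/263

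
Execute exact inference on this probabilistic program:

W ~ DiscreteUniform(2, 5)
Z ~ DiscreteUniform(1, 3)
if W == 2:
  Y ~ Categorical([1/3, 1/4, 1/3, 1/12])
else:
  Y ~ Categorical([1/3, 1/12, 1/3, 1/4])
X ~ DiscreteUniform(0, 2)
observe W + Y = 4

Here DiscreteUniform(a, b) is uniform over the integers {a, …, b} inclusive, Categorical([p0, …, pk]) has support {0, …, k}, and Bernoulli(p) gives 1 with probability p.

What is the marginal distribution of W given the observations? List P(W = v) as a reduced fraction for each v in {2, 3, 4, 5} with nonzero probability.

Enumerate traces; 27 have nonzero weight after conditioning:
  (W=2, Z=1, Y=2, X=0) weight 1/108
  (W=2, Z=1, Y=2, X=1) weight 1/108
  (W=2, Z=1, Y=2, X=2) weight 1/108
  (W=2, Z=2, Y=2, X=0) weight 1/108
  (W=2, Z=2, Y=2, X=1) weight 1/108
  (W=2, Z=2, Y=2, X=2) weight 1/108
  (W=2, Z=3, Y=2, X=0) weight 1/108
  (W=2, Z=3, Y=2, X=1) weight 1/108
  (W=3, Z=1, Y=1, X=0) weight 1/432
  (W=4, Z=1, Y=0, X=0) weight 1/108
  … 17 more
Group by W:
  weight(W=2) = 1/12
  weight(W=3) = 1/48
  weight(W=4) = 1/12
Total weight = 1/12 + 1/48 + 1/12 = 3/16
P(W=2 | obs) = 1/12 / 3/16 = 4/9
P(W=3 | obs) = 1/48 / 3/16 = 1/9
P(W=4 | obs) = 1/12 / 3/16 = 4/9

P(W=2) = 4/9, P(W=3) = 1/9, P(W=4) = 4/9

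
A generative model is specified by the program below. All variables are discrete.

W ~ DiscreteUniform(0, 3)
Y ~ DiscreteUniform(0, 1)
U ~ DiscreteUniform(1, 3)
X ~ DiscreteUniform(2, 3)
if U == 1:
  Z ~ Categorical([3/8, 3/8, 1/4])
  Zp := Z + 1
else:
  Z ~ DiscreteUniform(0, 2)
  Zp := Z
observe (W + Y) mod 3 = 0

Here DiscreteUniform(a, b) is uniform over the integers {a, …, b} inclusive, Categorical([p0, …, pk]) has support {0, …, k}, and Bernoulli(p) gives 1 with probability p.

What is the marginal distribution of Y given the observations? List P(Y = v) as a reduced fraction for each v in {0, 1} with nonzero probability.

Enumerate traces; 54 have nonzero weight after conditioning:
  (W=0, Y=0, U=1, X=2, Z=0) weight 1/128
  (W=0, Y=0, U=1, X=2, Z=1) weight 1/128
  (W=0, Y=0, U=1, X=2, Z=2) weight 1/192
  (W=0, Y=0, U=1, X=3, Z=0) weight 1/128
  (W=0, Y=0, U=1, X=3, Z=1) weight 1/128
  (W=0, Y=0, U=1, X=3, Z=2) weight 1/192
  (W=0, Y=0, U=2, X=2, Z=0) weight 1/144
  (W=0, Y=0, U=2, X=2, Z=1) weight 1/144
  (W=2, Y=1, U=1, X=2, Z=0) weight 1/128
  … 45 more
Group by Y:
  weight(Y=0) = 1/4
  weight(Y=1) = 1/8
Total weight = 1/4 + 1/8 = 3/8
P(Y=0 | obs) = 1/4 / 3/8 = 2/3
P(Y=1 | obs) = 1/8 / 3/8 = 1/3

P(Y=0) = 2/3, P(Y=1) = 1/3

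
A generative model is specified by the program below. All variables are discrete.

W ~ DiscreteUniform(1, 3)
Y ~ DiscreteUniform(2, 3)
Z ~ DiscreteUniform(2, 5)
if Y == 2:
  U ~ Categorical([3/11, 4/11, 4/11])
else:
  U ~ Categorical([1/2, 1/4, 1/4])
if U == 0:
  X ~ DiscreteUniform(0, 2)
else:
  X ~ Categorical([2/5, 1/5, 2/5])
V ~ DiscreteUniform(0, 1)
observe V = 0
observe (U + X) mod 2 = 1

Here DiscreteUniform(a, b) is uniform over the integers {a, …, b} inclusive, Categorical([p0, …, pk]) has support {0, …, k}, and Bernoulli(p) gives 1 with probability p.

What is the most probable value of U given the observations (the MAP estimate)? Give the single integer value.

argmax_v P(U = v | obs) = 1

Enumerate traces; 96 have nonzero weight after conditioning:
  (W=1, Y=2, Z=2, U=0, X=1, V=0) weight 1/528
  (W=1, Y=2, Z=2, U=1, X=0, V=0) weight 1/330
  (W=1, Y=2, Z=2, U=1, X=2, V=0) weight 1/330
  (W=1, Y=2, Z=2, U=2, X=1, V=0) weight 1/660
  (W=1, Y=2, Z=3, U=0, X=1, V=0) weight 1/528
  (W=1, Y=2, Z=3, U=1, X=0, V=0) weight 1/330
  (W=1, Y=2, Z=3, U=1, X=2, V=0) weight 1/330
  (W=1, Y=2, Z=3, U=2, X=1, V=0) weight 1/660
  … 88 more
Group by U:
  weight(U=0) = 17/264
  weight(U=1) = 27/220
  weight(U=2) = 27/880
Total weight = 17/264 + 27/220 + 27/880 = 115/528
P(U=0 | obs) = 17/264 / 115/528 = 34/115
P(U=1 | obs) = 27/220 / 115/528 = 324/575
P(U=2 | obs) = 27/880 / 115/528 = 81/575
argmax = 1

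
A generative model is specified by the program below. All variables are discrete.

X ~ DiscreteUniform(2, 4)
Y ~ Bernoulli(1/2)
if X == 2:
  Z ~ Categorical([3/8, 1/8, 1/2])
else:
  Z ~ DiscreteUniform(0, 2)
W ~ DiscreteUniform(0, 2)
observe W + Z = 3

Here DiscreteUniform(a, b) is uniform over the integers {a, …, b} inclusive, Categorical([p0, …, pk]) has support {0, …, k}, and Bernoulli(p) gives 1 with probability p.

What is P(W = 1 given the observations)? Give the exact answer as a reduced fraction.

P(W = 1 | obs) = 28/47

Enumerate traces; 12 have nonzero weight after conditioning:
  (X=2, Y=0, Z=1, W=2) weight 1/144
  (X=2, Y=0, Z=2, W=1) weight 1/36
  (X=2, Y=1, Z=1, W=2) weight 1/144
  (X=2, Y=1, Z=2, W=1) weight 1/36
  (X=3, Y=0, Z=1, W=2) weight 1/54
  (X=3, Y=0, Z=2, W=1) weight 1/54
  (X=3, Y=1, Z=1, W=2) weight 1/54
  (X=3, Y=1, Z=2, W=1) weight 1/54
  … 4 more
Group by W:
  weight(W=1) = 7/54
  weight(W=2) = 19/216
Total weight = 7/54 + 19/216 = 47/216
P(W=1 | obs) = 7/54 / 47/216 = 28/47
P(W=2 | obs) = 19/216 / 47/216 = 19/47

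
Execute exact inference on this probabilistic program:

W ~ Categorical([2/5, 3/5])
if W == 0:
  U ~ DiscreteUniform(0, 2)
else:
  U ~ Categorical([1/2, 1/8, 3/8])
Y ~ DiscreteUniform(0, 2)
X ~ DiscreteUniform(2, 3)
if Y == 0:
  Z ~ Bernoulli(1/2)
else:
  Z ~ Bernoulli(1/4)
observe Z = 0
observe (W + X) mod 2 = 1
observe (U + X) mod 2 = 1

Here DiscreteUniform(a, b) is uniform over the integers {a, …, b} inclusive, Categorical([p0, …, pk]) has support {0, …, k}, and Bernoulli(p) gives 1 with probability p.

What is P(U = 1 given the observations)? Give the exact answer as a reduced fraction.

P(U = 1 | obs) = 9/41

Enumerate traces; 9 have nonzero weight after conditioning:
  (W=0, U=0, Y=0, X=3, Z=0) weight 1/90
  (W=0, U=0, Y=1, X=3, Z=0) weight 1/60
  (W=0, U=0, Y=2, X=3, Z=0) weight 1/60
  (W=0, U=2, Y=0, X=3, Z=0) weight 1/90
  (W=0, U=2, Y=1, X=3, Z=0) weight 1/60
  (W=0, U=2, Y=2, X=3, Z=0) weight 1/60
  (W=1, U=1, Y=0, X=2, Z=0) weight 1/160
  (W=1, U=1, Y=1, X=2, Z=0) weight 3/320
  … 1 more
Group by U:
  weight(U=0) = 2/45
  weight(U=1) = 1/40
  weight(U=2) = 2/45
Total weight = 2/45 + 1/40 + 2/45 = 41/360
P(U=0 | obs) = 2/45 / 41/360 = 16/41
P(U=1 | obs) = 1/40 / 41/360 = 9/41
P(U=2 | obs) = 2/45 / 41/360 = 16/41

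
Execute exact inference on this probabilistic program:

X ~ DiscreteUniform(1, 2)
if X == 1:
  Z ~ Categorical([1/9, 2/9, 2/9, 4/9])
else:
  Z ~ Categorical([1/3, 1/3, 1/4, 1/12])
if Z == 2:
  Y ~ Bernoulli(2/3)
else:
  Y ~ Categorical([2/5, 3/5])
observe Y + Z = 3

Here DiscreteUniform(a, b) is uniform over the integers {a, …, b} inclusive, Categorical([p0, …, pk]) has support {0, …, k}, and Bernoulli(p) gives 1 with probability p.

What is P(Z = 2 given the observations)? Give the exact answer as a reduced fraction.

Enumerate traces; 4 have nonzero weight after conditioning:
  (X=1, Z=2, Y=1) weight 2/27
  (X=1, Z=3, Y=0) weight 4/45
  (X=2, Z=2, Y=1) weight 1/12
  (X=2, Z=3, Y=0) weight 1/60
Group by Z:
  weight(Z=2) = 17/108
  weight(Z=3) = 19/180
Total weight = 17/108 + 19/180 = 71/270
P(Z=2 | obs) = 17/108 / 71/270 = 85/142
P(Z=3 | obs) = 19/180 / 71/270 = 57/142

P(Z = 2 | obs) = 85/142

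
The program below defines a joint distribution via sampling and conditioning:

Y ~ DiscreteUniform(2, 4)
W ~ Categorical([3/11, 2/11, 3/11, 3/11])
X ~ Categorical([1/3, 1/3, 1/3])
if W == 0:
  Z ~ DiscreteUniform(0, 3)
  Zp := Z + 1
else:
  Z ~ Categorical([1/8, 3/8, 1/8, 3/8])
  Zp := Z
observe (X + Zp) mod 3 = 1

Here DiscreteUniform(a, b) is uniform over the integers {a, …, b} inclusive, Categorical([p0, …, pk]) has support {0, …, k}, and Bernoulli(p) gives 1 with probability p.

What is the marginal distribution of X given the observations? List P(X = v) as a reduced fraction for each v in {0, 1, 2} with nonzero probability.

Enumerate traces; 48 have nonzero weight after conditioning:
  (Y=2, W=0, X=0, Z=0) weight 1/132
  (Y=2, W=0, X=0, Z=3) weight 1/132
  (Y=2, W=0, X=1, Z=2) weight 1/132
  (Y=2, W=0, X=2, Z=1) weight 1/132
  (Y=2, W=1, X=0, Z=1) weight 1/132
  (Y=2, W=1, X=1, Z=0) weight 1/396
  (Y=2, W=1, X=1, Z=3) weight 1/132
  (Y=2, W=1, X=2, Z=2) weight 1/396
  … 40 more
Group by X:
  weight(X=0) = 3/22
  weight(X=1) = 19/132
  weight(X=2) = 7/132
Total weight = 3/22 + 19/132 + 7/132 = 1/3
P(X=0 | obs) = 3/22 / 1/3 = 9/22
P(X=1 | obs) = 19/132 / 1/3 = 19/44
P(X=2 | obs) = 7/132 / 1/3 = 7/44

P(X=0) = 9/22, P(X=1) = 19/44, P(X=2) = 7/44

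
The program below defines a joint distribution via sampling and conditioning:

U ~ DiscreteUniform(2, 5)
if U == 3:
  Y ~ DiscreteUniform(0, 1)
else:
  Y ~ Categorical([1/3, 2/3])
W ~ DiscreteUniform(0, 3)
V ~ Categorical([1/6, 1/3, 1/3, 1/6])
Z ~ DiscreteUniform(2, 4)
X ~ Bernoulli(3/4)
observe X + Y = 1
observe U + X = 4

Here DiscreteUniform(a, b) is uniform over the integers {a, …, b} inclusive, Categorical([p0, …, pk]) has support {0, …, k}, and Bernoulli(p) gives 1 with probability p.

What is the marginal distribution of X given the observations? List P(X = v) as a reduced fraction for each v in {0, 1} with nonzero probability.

P(X=0) = 4/13, P(X=1) = 9/13

Enumerate traces; 96 have nonzero weight after conditioning:
  (U=3, Y=0, W=0, V=0, Z=2, X=1) weight 1/768
  (U=3, Y=0, W=0, V=0, Z=3, X=1) weight 1/768
  (U=3, Y=0, W=0, V=0, Z=4, X=1) weight 1/768
  (U=3, Y=0, W=0, V=1, Z=2, X=1) weight 1/384
  (U=3, Y=0, W=0, V=1, Z=3, X=1) weight 1/384
  (U=3, Y=0, W=0, V=1, Z=4, X=1) weight 1/384
  (U=3, Y=0, W=0, V=2, Z=2, X=1) weight 1/384
  (U=3, Y=0, W=0, V=2, Z=3, X=1) weight 1/384
  (U=4, Y=1, W=0, V=0, Z=2, X=0) weight 1/1728
  … 87 more
Group by X:
  weight(X=0) = 1/24
  weight(X=1) = 3/32
Total weight = 1/24 + 3/32 = 13/96
P(X=0 | obs) = 1/24 / 13/96 = 4/13
P(X=1 | obs) = 3/32 / 13/96 = 9/13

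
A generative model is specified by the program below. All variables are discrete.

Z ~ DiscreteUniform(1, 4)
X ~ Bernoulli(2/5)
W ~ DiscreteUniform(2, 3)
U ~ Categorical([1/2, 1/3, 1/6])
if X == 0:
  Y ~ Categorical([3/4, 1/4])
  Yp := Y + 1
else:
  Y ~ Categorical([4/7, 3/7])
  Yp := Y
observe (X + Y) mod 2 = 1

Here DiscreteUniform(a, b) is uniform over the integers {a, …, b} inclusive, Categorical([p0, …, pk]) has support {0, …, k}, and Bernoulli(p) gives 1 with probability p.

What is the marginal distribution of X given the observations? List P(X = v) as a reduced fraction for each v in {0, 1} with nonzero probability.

P(X=0) = 21/53, P(X=1) = 32/53

Enumerate traces; 48 have nonzero weight after conditioning:
  (Z=1, X=0, W=2, U=0, Y=1) weight 3/320
  (Z=1, X=0, W=2, U=1, Y=1) weight 1/160
  (Z=1, X=0, W=2, U=2, Y=1) weight 1/320
  (Z=1, X=0, W=3, U=0, Y=1) weight 3/320
  (Z=1, X=0, W=3, U=1, Y=1) weight 1/160
  (Z=1, X=0, W=3, U=2, Y=1) weight 1/320
  (Z=1, X=1, W=2, U=0, Y=0) weight 1/70
  (Z=1, X=1, W=2, U=1, Y=0) weight 1/105
  … 40 more
Group by X:
  weight(X=0) = 3/20
  weight(X=1) = 8/35
Total weight = 3/20 + 8/35 = 53/140
P(X=0 | obs) = 3/20 / 53/140 = 21/53
P(X=1 | obs) = 8/35 / 53/140 = 32/53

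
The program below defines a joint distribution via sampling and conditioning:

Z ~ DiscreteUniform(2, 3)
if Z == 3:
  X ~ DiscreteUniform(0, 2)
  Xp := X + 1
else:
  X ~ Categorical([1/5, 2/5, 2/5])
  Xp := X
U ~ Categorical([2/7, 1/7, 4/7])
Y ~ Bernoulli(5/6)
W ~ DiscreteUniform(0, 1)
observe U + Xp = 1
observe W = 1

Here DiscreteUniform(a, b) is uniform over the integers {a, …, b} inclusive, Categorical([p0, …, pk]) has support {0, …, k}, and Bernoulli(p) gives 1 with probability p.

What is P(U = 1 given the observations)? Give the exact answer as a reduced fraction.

Enumerate traces; 6 have nonzero weight after conditioning:
  (Z=2, X=0, U=1, Y=0, W=1) weight 1/840
  (Z=2, X=0, U=1, Y=1, W=1) weight 1/168
  (Z=2, X=1, U=0, Y=0, W=1) weight 1/210
  (Z=2, X=1, U=0, Y=1, W=1) weight 1/42
  (Z=3, X=0, U=0, Y=0, W=1) weight 1/252
  (Z=3, X=0, U=0, Y=1, W=1) weight 5/252
Group by U:
  weight(U=0) = 11/210
  weight(U=1) = 1/140
Total weight = 11/210 + 1/140 = 5/84
P(U=0 | obs) = 11/210 / 5/84 = 22/25
P(U=1 | obs) = 1/140 / 5/84 = 3/25

P(U = 1 | obs) = 3/25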